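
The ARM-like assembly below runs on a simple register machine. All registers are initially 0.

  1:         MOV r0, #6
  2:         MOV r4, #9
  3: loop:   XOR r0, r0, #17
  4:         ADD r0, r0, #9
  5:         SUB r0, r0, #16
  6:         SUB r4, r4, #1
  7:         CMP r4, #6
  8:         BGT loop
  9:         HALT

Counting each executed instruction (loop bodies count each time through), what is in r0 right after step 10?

MOV r0, #6 → r0=6
MOV r4, #9 → r4=9
XOR r0, r0, #17 → r0=6^17=23
ADD r0, r0, #9 → r0=23+9=32
SUB r0, r0, #16 → r0=32-16=16
SUB r4, r4, #1 → r4=9-1=8
CMP r4, #6  (cmp 8,6)
BGT loop: taken
XOR r0, r0, #17 → r0=16^17=1
ADD r0, r0, #9 → r0=1+9=10
After step 10: r0 = 10.

10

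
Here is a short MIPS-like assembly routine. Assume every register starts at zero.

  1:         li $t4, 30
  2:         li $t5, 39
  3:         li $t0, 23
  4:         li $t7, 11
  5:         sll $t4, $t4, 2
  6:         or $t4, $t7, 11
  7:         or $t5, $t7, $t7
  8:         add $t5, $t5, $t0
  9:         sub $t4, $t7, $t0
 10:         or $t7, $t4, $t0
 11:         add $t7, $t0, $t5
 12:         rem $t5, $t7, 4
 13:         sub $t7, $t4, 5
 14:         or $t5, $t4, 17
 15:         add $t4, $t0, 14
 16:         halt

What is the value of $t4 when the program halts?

li $t4, 30 → $t4=30
li $t5, 39 → $t5=39
li $t0, 23 → $t0=23
li $t7, 11 → $t7=11
sll $t4, $t4, 2 → $t4=30<<2=120
or $t4, $t7, 11 → $t4=11|11=11
or $t5, $t7, $t7 → $t5=11|11=11
add $t5, $t5, $t0 → $t5=11+23=34
sub $t4, $t7, $t0 → $t4=11-23=-12
or $t7, $t4, $t0 → $t7=(-12)|23=-9
add $t7, $t0, $t5 → $t7=23+34=57
rem $t5, $t7, 4 → $t5=57%4=1
sub $t7, $t4, 5 → $t7=(-12)-5=-17
or $t5, $t4, 17 → $t5=(-12)|17=-11
add $t4, $t0, 14 → $t4=23+14=37
halt.

37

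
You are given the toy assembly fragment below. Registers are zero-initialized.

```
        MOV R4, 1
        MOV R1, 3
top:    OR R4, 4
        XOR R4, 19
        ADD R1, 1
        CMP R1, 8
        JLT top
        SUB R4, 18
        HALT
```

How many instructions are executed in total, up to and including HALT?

MOV R4, 1 → R4=1
MOV R1, 3 → R1=3
OR R4, 4 → R4=1|4=5
XOR R4, 19 → R4=5^19=22
ADD R1, 1 → R1=3+1=4
CMP R1, 8  (cmp 4,8)
JLT top: taken
OR R4, 4 → R4=22|4=22
XOR R4, 19 → R4=22^19=5
ADD R1, 1 → R1=4+1=5
CMP R1, 8  (cmp 5,8)
JLT top: taken
OR R4, 4 → R4=5|4=5
XOR R4, 19 → R4=5^19=22
ADD R1, 1 → R1=5+1=6
CMP R1, 8  (cmp 6,8)
JLT top: taken
OR R4, 4 → R4=22|4=22
XOR R4, 19 → R4=22^19=5
ADD R1, 1 → R1=6+1=7
CMP R1, 8  (cmp 7,8)
JLT top: taken
OR R4, 4 → R4=5|4=5
XOR R4, 19 → R4=5^19=22
ADD R1, 1 → R1=7+1=8
CMP R1, 8  (cmp 8,8)
JLT top: not taken
SUB R4, 18 → R4=22-18=4
halt.
Total executed instructions: 29.

29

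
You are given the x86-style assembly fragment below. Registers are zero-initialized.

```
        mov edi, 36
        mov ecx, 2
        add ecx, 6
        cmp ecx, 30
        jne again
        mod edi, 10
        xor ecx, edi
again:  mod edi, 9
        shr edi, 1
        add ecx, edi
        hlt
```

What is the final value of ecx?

8

mov edi, 36 → edi=36
mov ecx, 2 → ecx=2
add ecx, 6 → ecx=2+6=8
cmp ecx, 30  (cmp 8,30)
jne again: taken
mod edi, 9 → edi=36%9=0
shr edi, 1 → edi=0>>1=0
add ecx, edi → ecx=8+0=8
halt.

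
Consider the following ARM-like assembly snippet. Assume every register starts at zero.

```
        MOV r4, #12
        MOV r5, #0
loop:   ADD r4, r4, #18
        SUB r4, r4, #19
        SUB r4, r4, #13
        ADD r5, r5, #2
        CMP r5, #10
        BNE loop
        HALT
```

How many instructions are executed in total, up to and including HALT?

after MOV r4, #12: r4=12
after MOV r5, #0: r5=0
after ADD r4, r4, #18: r4=12+18=30
after SUB r4, r4, #19: r4=30-19=11
after SUB r4, r4, #13: r4=11-13=-2
after ADD r5, r5, #2: r5=0+2=2
CMP r5, #10  (cmp 2,10)
BNE loop: taken
after ADD r4, r4, #18: r4=(-2)+18=16
after SUB r4, r4, #19: r4=16-19=-3
after SUB r4, r4, #13: r4=(-3)-13=-16
after ADD r5, r5, #2: r5=2+2=4
CMP r5, #10  (cmp 4,10)
BNE loop: taken
after ADD r4, r4, #18: r4=(-16)+18=2
after SUB r4, r4, #19: r4=2-19=-17
after SUB r4, r4, #13: r4=(-17)-13=-30
after ADD r5, r5, #2: r5=4+2=6
CMP r5, #10  (cmp 6,10)
BNE loop: taken
after ADD r4, r4, #18: r4=(-30)+18=-12
after SUB r4, r4, #19: r4=(-12)-19=-31
after SUB r4, r4, #13: r4=(-31)-13=-44
after ADD r5, r5, #2: r5=6+2=8
CMP r5, #10  (cmp 8,10)
BNE loop: taken
after ADD r4, r4, #18: r4=(-44)+18=-26
after SUB r4, r4, #19: r4=(-26)-19=-45
after SUB r4, r4, #13: r4=(-45)-13=-58
after ADD r5, r5, #2: r5=8+2=10
CMP r5, #10  (cmp 10,10)
BNE loop: not taken
halt.
Total executed instructions: 33.

33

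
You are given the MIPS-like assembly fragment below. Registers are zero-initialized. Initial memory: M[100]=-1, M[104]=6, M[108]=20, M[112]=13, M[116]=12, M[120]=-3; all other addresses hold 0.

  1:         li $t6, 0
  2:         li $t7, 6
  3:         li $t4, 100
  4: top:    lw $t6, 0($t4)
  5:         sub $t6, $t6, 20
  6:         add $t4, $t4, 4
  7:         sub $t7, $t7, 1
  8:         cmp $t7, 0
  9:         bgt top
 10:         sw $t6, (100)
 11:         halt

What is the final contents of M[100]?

-23

after li $t6, 0: $t6=0
after li $t7, 6: $t7=6
after li $t4, 100: $t4=100
after lw $t6, 0($t4): $t6=M[100]=-1
after sub $t6, $t6, 20: $t6=(-1)-20=-21
after add $t4, $t4, 4: $t4=100+4=104
after sub $t7, $t7, 1: $t7=6-1=5
cmp $t7, 0  (cmp 5,0)
bgt top: taken
after lw $t6, 0($t4): $t6=M[104]=6
after sub $t6, $t6, 20: $t6=6-20=-14
after add $t4, $t4, 4: $t4=104+4=108
after sub $t7, $t7, 1: $t7=5-1=4
cmp $t7, 0  (cmp 4,0)
bgt top: taken
after lw $t6, 0($t4): $t6=M[108]=20
after sub $t6, $t6, 20: $t6=20-20=0
after add $t4, $t4, 4: $t4=108+4=112
after sub $t7, $t7, 1: $t7=4-1=3
cmp $t7, 0  (cmp 3,0)
bgt top: taken
after lw $t6, 0($t4): $t6=M[112]=13
after sub $t6, $t6, 20: $t6=13-20=-7
after add $t4, $t4, 4: $t4=112+4=116
after sub $t7, $t7, 1: $t7=3-1=2
cmp $t7, 0  (cmp 2,0)
bgt top: taken
after lw $t6, 0($t4): $t6=M[116]=12
after sub $t6, $t6, 20: $t6=12-20=-8
after add $t4, $t4, 4: $t4=116+4=120
after sub $t7, $t7, 1: $t7=2-1=1
cmp $t7, 0  (cmp 1,0)
bgt top: taken
after lw $t6, 0($t4): $t6=M[120]=-3
after sub $t6, $t6, 20: $t6=(-3)-20=-23
after add $t4, $t4, 4: $t4=120+4=124
after sub $t7, $t7, 1: $t7=1-1=0
cmp $t7, 0  (cmp 0,0)
bgt top: not taken
sw $t6, (100) → M[100]=-23
halt.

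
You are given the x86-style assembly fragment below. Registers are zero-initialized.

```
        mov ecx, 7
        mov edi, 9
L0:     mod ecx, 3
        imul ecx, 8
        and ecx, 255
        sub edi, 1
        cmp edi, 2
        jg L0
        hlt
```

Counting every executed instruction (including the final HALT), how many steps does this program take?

ecx=7
edi=9
ecx=7%3=1
ecx=1*8=8
ecx=8&255=8
edi=9-1=8
cmp edi, 2  (cmp 8,2)
jg L0: taken
ecx=8%3=2
ecx=2*8=16
ecx=16&255=16
edi=8-1=7
cmp edi, 2  (cmp 7,2)
jg L0: taken
ecx=16%3=1
ecx=1*8=8
ecx=8&255=8
edi=7-1=6
cmp edi, 2  (cmp 6,2)
jg L0: taken
ecx=8%3=2
ecx=2*8=16
ecx=16&255=16
edi=6-1=5
cmp edi, 2  (cmp 5,2)
jg L0: taken
ecx=16%3=1
ecx=1*8=8
ecx=8&255=8
edi=5-1=4
cmp edi, 2  (cmp 4,2)
jg L0: taken
ecx=8%3=2
ecx=2*8=16
ecx=16&255=16
edi=4-1=3
cmp edi, 2  (cmp 3,2)
jg L0: taken
ecx=16%3=1
ecx=1*8=8
ecx=8&255=8
edi=3-1=2
cmp edi, 2  (cmp 2,2)
jg L0: not taken
halt.
Total executed instructions: 45.

45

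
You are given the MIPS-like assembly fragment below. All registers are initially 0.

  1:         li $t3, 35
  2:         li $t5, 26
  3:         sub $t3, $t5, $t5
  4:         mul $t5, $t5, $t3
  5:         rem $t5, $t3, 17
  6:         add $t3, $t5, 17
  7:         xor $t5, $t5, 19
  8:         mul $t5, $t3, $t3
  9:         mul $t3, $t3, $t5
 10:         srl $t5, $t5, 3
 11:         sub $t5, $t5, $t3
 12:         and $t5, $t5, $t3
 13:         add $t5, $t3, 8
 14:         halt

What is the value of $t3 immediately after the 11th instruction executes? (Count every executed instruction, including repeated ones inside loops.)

li $t3, 35 → $t3=35
li $t5, 26 → $t5=26
sub $t3, $t5, $t5 → $t3=26-26=0
mul $t5, $t5, $t3 → $t5=26*0=0
rem $t5, $t3, 17 → $t5=0%17=0
add $t3, $t5, 17 → $t3=0+17=17
xor $t5, $t5, 19 → $t5=0^19=19
mul $t5, $t3, $t3 → $t5=17*17=289
mul $t3, $t3, $t5 → $t3=17*289=4913
srl $t5, $t5, 3 → $t5=289>>3=36
sub $t5, $t5, $t3 → $t5=36-4913=-4877
After step 11: $t3 = 4913.

4913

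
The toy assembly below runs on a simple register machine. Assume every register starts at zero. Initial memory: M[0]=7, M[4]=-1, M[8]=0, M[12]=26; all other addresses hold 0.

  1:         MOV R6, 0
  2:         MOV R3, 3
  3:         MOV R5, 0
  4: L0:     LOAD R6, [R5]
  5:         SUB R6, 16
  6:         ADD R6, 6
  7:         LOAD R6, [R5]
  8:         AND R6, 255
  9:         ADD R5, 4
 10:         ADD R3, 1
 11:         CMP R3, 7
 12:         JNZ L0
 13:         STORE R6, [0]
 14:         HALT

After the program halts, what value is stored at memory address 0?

26

after MOV R6, 0: R6=0
after MOV R3, 3: R3=3
after MOV R5, 0: R5=0
after LOAD R6, [R5]: R6=M[0]=7
after SUB R6, 16: R6=7-16=-9
after ADD R6, 6: R6=(-9)+6=-3
after LOAD R6, [R5]: R6=M[0]=7
after AND R6, 255: R6=7&255=7
after ADD R5, 4: R5=0+4=4
after ADD R3, 1: R3=3+1=4
CMP R3, 7  (cmp 4,7)
JNZ L0: taken
after LOAD R6, [R5]: R6=M[4]=-1
after SUB R6, 16: R6=(-1)-16=-17
after ADD R6, 6: R6=(-17)+6=-11
after LOAD R6, [R5]: R6=M[4]=-1
after AND R6, 255: R6=(-1)&255=255
after ADD R5, 4: R5=4+4=8
after ADD R3, 1: R3=4+1=5
CMP R3, 7  (cmp 5,7)
JNZ L0: taken
after LOAD R6, [R5]: R6=M[8]=0
after SUB R6, 16: R6=0-16=-16
after ADD R6, 6: R6=(-16)+6=-10
after LOAD R6, [R5]: R6=M[8]=0
after AND R6, 255: R6=0&255=0
after ADD R5, 4: R5=8+4=12
after ADD R3, 1: R3=5+1=6
CMP R3, 7  (cmp 6,7)
JNZ L0: taken
after LOAD R6, [R5]: R6=M[12]=26
after SUB R6, 16: R6=26-16=10
after ADD R6, 6: R6=10+6=16
after LOAD R6, [R5]: R6=M[12]=26
after AND R6, 255: R6=26&255=26
after ADD R5, 4: R5=12+4=16
after ADD R3, 1: R3=6+1=7
CMP R3, 7  (cmp 7,7)
JNZ L0: not taken
STORE R6, [0] → M[0]=26
halt.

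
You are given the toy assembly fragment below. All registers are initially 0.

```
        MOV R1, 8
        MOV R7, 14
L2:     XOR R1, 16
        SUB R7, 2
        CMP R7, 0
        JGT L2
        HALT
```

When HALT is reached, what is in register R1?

24

after MOV R1, 8: R1=8
after MOV R7, 14: R7=14
after XOR R1, 16: R1=8^16=24
after SUB R7, 2: R7=14-2=12
CMP R7, 0  (cmp 12,0)
JGT L2: taken
after XOR R1, 16: R1=24^16=8
after SUB R7, 2: R7=12-2=10
CMP R7, 0  (cmp 10,0)
JGT L2: taken
after XOR R1, 16: R1=8^16=24
after SUB R7, 2: R7=10-2=8
CMP R7, 0  (cmp 8,0)
JGT L2: taken
after XOR R1, 16: R1=24^16=8
after SUB R7, 2: R7=8-2=6
CMP R7, 0  (cmp 6,0)
JGT L2: taken
after XOR R1, 16: R1=8^16=24
after SUB R7, 2: R7=6-2=4
CMP R7, 0  (cmp 4,0)
JGT L2: taken
after XOR R1, 16: R1=24^16=8
after SUB R7, 2: R7=4-2=2
CMP R7, 0  (cmp 2,0)
JGT L2: taken
after XOR R1, 16: R1=8^16=24
after SUB R7, 2: R7=2-2=0
CMP R7, 0  (cmp 0,0)
JGT L2: not taken
halt.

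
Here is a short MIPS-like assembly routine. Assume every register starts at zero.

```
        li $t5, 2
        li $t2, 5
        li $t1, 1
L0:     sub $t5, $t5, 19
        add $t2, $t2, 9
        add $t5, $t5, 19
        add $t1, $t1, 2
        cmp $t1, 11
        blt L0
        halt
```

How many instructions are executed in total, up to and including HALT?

34

li $t5, 2 → $t5=2
li $t2, 5 → $t2=5
li $t1, 1 → $t1=1
sub $t5, $t5, 19 → $t5=2-19=-17
add $t2, $t2, 9 → $t2=5+9=14
add $t5, $t5, 19 → $t5=(-17)+19=2
add $t1, $t1, 2 → $t1=1+2=3
cmp $t1, 11  (cmp 3,11)
blt L0: taken
sub $t5, $t5, 19 → $t5=2-19=-17
add $t2, $t2, 9 → $t2=14+9=23
add $t5, $t5, 19 → $t5=(-17)+19=2
add $t1, $t1, 2 → $t1=3+2=5
cmp $t1, 11  (cmp 5,11)
blt L0: taken
sub $t5, $t5, 19 → $t5=2-19=-17
add $t2, $t2, 9 → $t2=23+9=32
add $t5, $t5, 19 → $t5=(-17)+19=2
add $t1, $t1, 2 → $t1=5+2=7
cmp $t1, 11  (cmp 7,11)
blt L0: taken
sub $t5, $t5, 19 → $t5=2-19=-17
add $t2, $t2, 9 → $t2=32+9=41
add $t5, $t5, 19 → $t5=(-17)+19=2
add $t1, $t1, 2 → $t1=7+2=9
cmp $t1, 11  (cmp 9,11)
blt L0: taken
sub $t5, $t5, 19 → $t5=2-19=-17
add $t2, $t2, 9 → $t2=41+9=50
add $t5, $t5, 19 → $t5=(-17)+19=2
add $t1, $t1, 2 → $t1=9+2=11
cmp $t1, 11  (cmp 11,11)
blt L0: not taken
halt.
Total executed instructions: 34.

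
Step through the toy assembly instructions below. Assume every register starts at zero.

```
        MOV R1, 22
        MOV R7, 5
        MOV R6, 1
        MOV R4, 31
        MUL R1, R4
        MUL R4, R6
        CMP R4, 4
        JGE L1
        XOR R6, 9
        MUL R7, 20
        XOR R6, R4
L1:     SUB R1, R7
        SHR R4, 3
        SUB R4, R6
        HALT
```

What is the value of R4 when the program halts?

R1=22
R7=5
R6=1
R4=31
R1=22*31=682
R4=31*1=31
CMP R4, 4  (cmp 31,4)
JGE L1: taken
R1=682-5=677
R4=31>>3=3
R4=3-1=2
halt.

2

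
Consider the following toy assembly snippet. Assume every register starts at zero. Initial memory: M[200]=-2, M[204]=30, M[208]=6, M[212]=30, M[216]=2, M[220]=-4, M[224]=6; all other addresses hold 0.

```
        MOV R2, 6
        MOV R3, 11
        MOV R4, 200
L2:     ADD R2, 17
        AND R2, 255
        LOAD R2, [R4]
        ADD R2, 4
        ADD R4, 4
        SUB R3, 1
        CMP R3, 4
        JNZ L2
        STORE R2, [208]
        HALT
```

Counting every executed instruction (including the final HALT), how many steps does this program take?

after MOV R2, 6: R2=6
after MOV R3, 11: R3=11
after MOV R4, 200: R4=200
after ADD R2, 17: R2=6+17=23
after AND R2, 255: R2=23&255=23
after LOAD R2, [R4]: R2=M[200]=-2
after ADD R2, 4: R2=(-2)+4=2
after ADD R4, 4: R4=200+4=204
after SUB R3, 1: R3=11-1=10
CMP R3, 4  (cmp 10,4)
JNZ L2: taken
after ADD R2, 17: R2=2+17=19
after AND R2, 255: R2=19&255=19
after LOAD R2, [R4]: R2=M[204]=30
after ADD R2, 4: R2=30+4=34
after ADD R4, 4: R4=204+4=208
after SUB R3, 1: R3=10-1=9
CMP R3, 4  (cmp 9,4)
JNZ L2: taken
after ADD R2, 17: R2=34+17=51
after AND R2, 255: R2=51&255=51
after LOAD R2, [R4]: R2=M[208]=6
after ADD R2, 4: R2=6+4=10
after ADD R4, 4: R4=208+4=212
after SUB R3, 1: R3=9-1=8
CMP R3, 4  (cmp 8,4)
JNZ L2: taken
after ADD R2, 17: R2=10+17=27
after AND R2, 255: R2=27&255=27
after LOAD R2, [R4]: R2=M[212]=30
after ADD R2, 4: R2=30+4=34
after ADD R4, 4: R4=212+4=216
after SUB R3, 1: R3=8-1=7
CMP R3, 4  (cmp 7,4)
JNZ L2: taken
after ADD R2, 17: R2=34+17=51
after AND R2, 255: R2=51&255=51
after LOAD R2, [R4]: R2=M[216]=2
after ADD R2, 4: R2=2+4=6
after ADD R4, 4: R4=216+4=220
after SUB R3, 1: R3=7-1=6
CMP R3, 4  (cmp 6,4)
JNZ L2: taken
after ADD R2, 17: R2=6+17=23
after AND R2, 255: R2=23&255=23
after LOAD R2, [R4]: R2=M[220]=-4
after ADD R2, 4: R2=(-4)+4=0
after ADD R4, 4: R4=220+4=224
after SUB R3, 1: R3=6-1=5
CMP R3, 4  (cmp 5,4)
JNZ L2: taken
after ADD R2, 17: R2=0+17=17
after AND R2, 255: R2=17&255=17
after LOAD R2, [R4]: R2=M[224]=6
after ADD R2, 4: R2=6+4=10
after ADD R4, 4: R4=224+4=228
after SUB R3, 1: R3=5-1=4
CMP R3, 4  (cmp 4,4)
JNZ L2: not taken
STORE R2, [208] → M[208]=10
halt.
Total executed instructions: 61.

61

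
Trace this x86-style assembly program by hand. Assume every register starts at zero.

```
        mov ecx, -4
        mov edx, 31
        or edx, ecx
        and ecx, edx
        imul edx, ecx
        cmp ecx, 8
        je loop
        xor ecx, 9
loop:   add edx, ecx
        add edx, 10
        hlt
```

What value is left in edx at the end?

ecx=-4
edx=31
edx=31|(-4)=-1
ecx=(-4)&(-1)=-4
edx=(-1)*(-4)=4
cmp ecx, 8  (cmp -4,8)
je loop: not taken
ecx=(-4)^9=-11
edx=4+(-11)=-7
edx=(-7)+10=3
halt.

3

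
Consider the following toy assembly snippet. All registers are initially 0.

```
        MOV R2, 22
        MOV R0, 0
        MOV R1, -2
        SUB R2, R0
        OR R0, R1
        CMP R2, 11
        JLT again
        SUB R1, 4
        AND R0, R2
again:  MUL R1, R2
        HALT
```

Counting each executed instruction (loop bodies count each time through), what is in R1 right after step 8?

-6

after MOV R2, 22: R2=22
after MOV R0, 0: R0=0
after MOV R1, -2: R1=-2
after SUB R2, R0: R2=22-0=22
after OR R0, R1: R0=0|(-2)=-2
CMP R2, 11  (cmp 22,11)
JLT again: not taken
after SUB R1, 4: R1=(-2)-4=-6
After step 8: R1 = -6.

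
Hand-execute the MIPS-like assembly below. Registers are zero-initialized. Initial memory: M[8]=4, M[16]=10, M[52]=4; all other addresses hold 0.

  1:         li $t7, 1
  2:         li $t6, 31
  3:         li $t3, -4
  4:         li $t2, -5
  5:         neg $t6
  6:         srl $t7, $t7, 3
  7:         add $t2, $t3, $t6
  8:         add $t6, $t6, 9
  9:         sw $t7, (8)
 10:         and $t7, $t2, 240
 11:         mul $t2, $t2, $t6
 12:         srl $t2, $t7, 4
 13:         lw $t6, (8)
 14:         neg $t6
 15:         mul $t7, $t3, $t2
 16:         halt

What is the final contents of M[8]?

0

li $t7, 1 → $t7=1
li $t6, 31 → $t6=31
li $t3, -4 → $t3=-4
li $t2, -5 → $t2=-5
neg $t6 → $t6=-(31)=-31
srl $t7, $t7, 3 → $t7=1>>3=0
add $t2, $t3, $t6 → $t2=(-4)+(-31)=-35
add $t6, $t6, 9 → $t6=(-31)+9=-22
sw $t7, (8) → M[8]=0
and $t7, $t2, 240 → $t7=(-35)&240=208
mul $t2, $t2, $t6 → $t2=(-35)*(-22)=770
srl $t2, $t7, 4 → $t2=208>>4=13
lw $t6, (8) → $t6=M[8]=0
neg $t6 → $t6=-(0)=0
mul $t7, $t3, $t2 → $t7=(-4)*13=-52
halt.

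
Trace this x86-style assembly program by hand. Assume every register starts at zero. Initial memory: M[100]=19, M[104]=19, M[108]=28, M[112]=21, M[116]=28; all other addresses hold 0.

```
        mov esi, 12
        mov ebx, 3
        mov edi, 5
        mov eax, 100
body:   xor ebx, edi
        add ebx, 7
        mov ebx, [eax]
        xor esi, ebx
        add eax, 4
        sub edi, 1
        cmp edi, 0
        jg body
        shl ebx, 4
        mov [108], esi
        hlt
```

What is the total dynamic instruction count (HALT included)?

47

esi=12
ebx=3
edi=5
eax=100
ebx=3^5=6
ebx=6+7=13
ebx=M[100]=19
esi=12^19=31
eax=100+4=104
edi=5-1=4
cmp edi, 0  (cmp 4,0)
jg body: taken
ebx=19^4=23
ebx=23+7=30
ebx=M[104]=19
esi=31^19=12
eax=104+4=108
edi=4-1=3
cmp edi, 0  (cmp 3,0)
jg body: taken
ebx=19^3=16
ebx=16+7=23
ebx=M[108]=28
esi=12^28=16
eax=108+4=112
edi=3-1=2
cmp edi, 0  (cmp 2,0)
jg body: taken
ebx=28^2=30
ebx=30+7=37
ebx=M[112]=21
esi=16^21=5
eax=112+4=116
edi=2-1=1
cmp edi, 0  (cmp 1,0)
jg body: taken
ebx=21^1=20
ebx=20+7=27
ebx=M[116]=28
esi=5^28=25
eax=116+4=120
edi=1-1=0
cmp edi, 0  (cmp 0,0)
jg body: not taken
ebx=28<<4=448
mov [108], esi → M[108]=25
halt.
Total executed instructions: 47.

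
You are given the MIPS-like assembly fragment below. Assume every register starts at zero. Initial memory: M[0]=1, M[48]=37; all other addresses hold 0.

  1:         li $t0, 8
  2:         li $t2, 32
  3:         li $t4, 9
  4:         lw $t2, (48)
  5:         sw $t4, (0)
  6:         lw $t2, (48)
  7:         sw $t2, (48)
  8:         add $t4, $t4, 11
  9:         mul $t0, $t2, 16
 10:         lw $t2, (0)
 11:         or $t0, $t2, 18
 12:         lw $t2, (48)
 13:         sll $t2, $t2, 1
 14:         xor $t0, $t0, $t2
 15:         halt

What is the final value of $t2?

after li $t0, 8: $t0=8
after li $t2, 32: $t2=32
after li $t4, 9: $t4=9
after lw $t2, (48): $t2=M[48]=37
sw $t4, (0) → M[0]=9
after lw $t2, (48): $t2=M[48]=37
sw $t2, (48) → M[48]=37
after add $t4, $t4, 11: $t4=9+11=20
after mul $t0, $t2, 16: $t0=37*16=592
after lw $t2, (0): $t2=M[0]=9
after or $t0, $t2, 18: $t0=9|18=27
after lw $t2, (48): $t2=M[48]=37
after sll $t2, $t2, 1: $t2=37<<1=74
after xor $t0, $t0, $t2: $t0=27^74=81
halt.

74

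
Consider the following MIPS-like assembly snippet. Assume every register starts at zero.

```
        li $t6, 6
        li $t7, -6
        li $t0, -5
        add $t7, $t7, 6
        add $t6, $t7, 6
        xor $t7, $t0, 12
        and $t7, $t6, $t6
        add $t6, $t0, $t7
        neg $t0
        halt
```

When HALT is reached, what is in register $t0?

5

after li $t6, 6: $t6=6
after li $t7, -6: $t7=-6
after li $t0, -5: $t0=-5
after add $t7, $t7, 6: $t7=(-6)+6=0
after add $t6, $t7, 6: $t6=0+6=6
after xor $t7, $t0, 12: $t7=(-5)^12=-9
after and $t7, $t6, $t6: $t7=6&6=6
after add $t6, $t0, $t7: $t6=(-5)+6=1
after neg $t0: $t0=-(-5)=5
halt.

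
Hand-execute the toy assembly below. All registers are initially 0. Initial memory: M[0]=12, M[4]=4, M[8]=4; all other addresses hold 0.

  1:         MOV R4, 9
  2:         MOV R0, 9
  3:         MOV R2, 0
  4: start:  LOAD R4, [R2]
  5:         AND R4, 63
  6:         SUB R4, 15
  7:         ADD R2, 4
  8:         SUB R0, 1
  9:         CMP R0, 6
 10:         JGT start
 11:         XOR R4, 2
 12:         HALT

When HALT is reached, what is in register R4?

R4=9
R0=9
R2=0
R4=M[0]=12
R4=12&63=12
R4=12-15=-3
R2=0+4=4
R0=9-1=8
CMP R0, 6  (cmp 8,6)
JGT start: taken
R4=M[4]=4
R4=4&63=4
R4=4-15=-11
R2=4+4=8
R0=8-1=7
CMP R0, 6  (cmp 7,6)
JGT start: taken
R4=M[8]=4
R4=4&63=4
R4=4-15=-11
R2=8+4=12
R0=7-1=6
CMP R0, 6  (cmp 6,6)
JGT start: not taken
R4=(-11)^2=-9
halt.

-9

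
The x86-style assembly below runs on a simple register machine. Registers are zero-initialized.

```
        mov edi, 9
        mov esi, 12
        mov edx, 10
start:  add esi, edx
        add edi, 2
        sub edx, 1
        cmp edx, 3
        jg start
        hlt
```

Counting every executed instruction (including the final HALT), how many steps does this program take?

39

mov edi, 9 → edi=9
mov esi, 12 → esi=12
mov edx, 10 → edx=10
add esi, edx → esi=12+10=22
add edi, 2 → edi=9+2=11
sub edx, 1 → edx=10-1=9
cmp edx, 3  (cmp 9,3)
jg start: taken
add esi, edx → esi=22+9=31
add edi, 2 → edi=11+2=13
sub edx, 1 → edx=9-1=8
cmp edx, 3  (cmp 8,3)
jg start: taken
add esi, edx → esi=31+8=39
add edi, 2 → edi=13+2=15
sub edx, 1 → edx=8-1=7
cmp edx, 3  (cmp 7,3)
jg start: taken
add esi, edx → esi=39+7=46
add edi, 2 → edi=15+2=17
sub edx, 1 → edx=7-1=6
cmp edx, 3  (cmp 6,3)
jg start: taken
add esi, edx → esi=46+6=52
add edi, 2 → edi=17+2=19
sub edx, 1 → edx=6-1=5
cmp edx, 3  (cmp 5,3)
jg start: taken
add esi, edx → esi=52+5=57
add edi, 2 → edi=19+2=21
sub edx, 1 → edx=5-1=4
cmp edx, 3  (cmp 4,3)
jg start: taken
add esi, edx → esi=57+4=61
add edi, 2 → edi=21+2=23
sub edx, 1 → edx=4-1=3
cmp edx, 3  (cmp 3,3)
jg start: not taken
halt.
Total executed instructions: 39.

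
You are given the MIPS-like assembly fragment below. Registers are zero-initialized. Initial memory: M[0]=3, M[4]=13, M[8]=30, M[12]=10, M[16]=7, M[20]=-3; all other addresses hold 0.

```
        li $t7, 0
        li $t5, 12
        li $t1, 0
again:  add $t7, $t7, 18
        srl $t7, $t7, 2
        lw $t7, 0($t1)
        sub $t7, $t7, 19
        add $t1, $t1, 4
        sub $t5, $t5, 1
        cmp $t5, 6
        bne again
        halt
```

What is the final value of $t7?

-22

after li $t7, 0: $t7=0
after li $t5, 12: $t5=12
after li $t1, 0: $t1=0
after add $t7, $t7, 18: $t7=0+18=18
after srl $t7, $t7, 2: $t7=18>>2=4
after lw $t7, 0($t1): $t7=M[0]=3
after sub $t7, $t7, 19: $t7=3-19=-16
after add $t1, $t1, 4: $t1=0+4=4
after sub $t5, $t5, 1: $t5=12-1=11
cmp $t5, 6  (cmp 11,6)
bne again: taken
after add $t7, $t7, 18: $t7=(-16)+18=2
after srl $t7, $t7, 2: $t7=2>>2=0
after lw $t7, 0($t1): $t7=M[4]=13
after sub $t7, $t7, 19: $t7=13-19=-6
after add $t1, $t1, 4: $t1=4+4=8
after sub $t5, $t5, 1: $t5=11-1=10
cmp $t5, 6  (cmp 10,6)
bne again: taken
after add $t7, $t7, 18: $t7=(-6)+18=12
after srl $t7, $t7, 2: $t7=12>>2=3
after lw $t7, 0($t1): $t7=M[8]=30
after sub $t7, $t7, 19: $t7=30-19=11
after add $t1, $t1, 4: $t1=8+4=12
after sub $t5, $t5, 1: $t5=10-1=9
cmp $t5, 6  (cmp 9,6)
bne again: taken
after add $t7, $t7, 18: $t7=11+18=29
after srl $t7, $t7, 2: $t7=29>>2=7
after lw $t7, 0($t1): $t7=M[12]=10
after sub $t7, $t7, 19: $t7=10-19=-9
after add $t1, $t1, 4: $t1=12+4=16
after sub $t5, $t5, 1: $t5=9-1=8
cmp $t5, 6  (cmp 8,6)
bne again: taken
after add $t7, $t7, 18: $t7=(-9)+18=9
after srl $t7, $t7, 2: $t7=9>>2=2
after lw $t7, 0($t1): $t7=M[16]=7
after sub $t7, $t7, 19: $t7=7-19=-12
after add $t1, $t1, 4: $t1=16+4=20
after sub $t5, $t5, 1: $t5=8-1=7
cmp $t5, 6  (cmp 7,6)
bne again: taken
after add $t7, $t7, 18: $t7=(-12)+18=6
after srl $t7, $t7, 2: $t7=6>>2=1
after lw $t7, 0($t1): $t7=M[20]=-3
after sub $t7, $t7, 19: $t7=(-3)-19=-22
after add $t1, $t1, 4: $t1=20+4=24
after sub $t5, $t5, 1: $t5=7-1=6
cmp $t5, 6  (cmp 6,6)
bne again: not taken
halt.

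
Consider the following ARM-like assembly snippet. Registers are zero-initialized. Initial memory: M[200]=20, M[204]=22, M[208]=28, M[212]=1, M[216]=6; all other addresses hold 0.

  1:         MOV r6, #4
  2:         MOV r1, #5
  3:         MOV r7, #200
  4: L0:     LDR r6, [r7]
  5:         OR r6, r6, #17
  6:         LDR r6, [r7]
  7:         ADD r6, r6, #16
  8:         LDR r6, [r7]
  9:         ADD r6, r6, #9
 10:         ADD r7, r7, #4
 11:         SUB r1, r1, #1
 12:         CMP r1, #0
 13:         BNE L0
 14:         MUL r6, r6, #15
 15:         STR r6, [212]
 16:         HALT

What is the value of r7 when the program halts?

after MOV r6, #4: r6=4
after MOV r1, #5: r1=5
after MOV r7, #200: r7=200
after LDR r6, [r7]: r6=M[200]=20
after OR r6, r6, #17: r6=20|17=21
after LDR r6, [r7]: r6=M[200]=20
after ADD r6, r6, #16: r6=20+16=36
after LDR r6, [r7]: r6=M[200]=20
after ADD r6, r6, #9: r6=20+9=29
after ADD r7, r7, #4: r7=200+4=204
after SUB r1, r1, #1: r1=5-1=4
CMP r1, #0  (cmp 4,0)
BNE L0: taken
after LDR r6, [r7]: r6=M[204]=22
after OR r6, r6, #17: r6=22|17=23
after LDR r6, [r7]: r6=M[204]=22
after ADD r6, r6, #16: r6=22+16=38
after LDR r6, [r7]: r6=M[204]=22
after ADD r6, r6, #9: r6=22+9=31
after ADD r7, r7, #4: r7=204+4=208
after SUB r1, r1, #1: r1=4-1=3
CMP r1, #0  (cmp 3,0)
BNE L0: taken
after LDR r6, [r7]: r6=M[208]=28
after OR r6, r6, #17: r6=28|17=29
after LDR r6, [r7]: r6=M[208]=28
after ADD r6, r6, #16: r6=28+16=44
after LDR r6, [r7]: r6=M[208]=28
after ADD r6, r6, #9: r6=28+9=37
after ADD r7, r7, #4: r7=208+4=212
after SUB r1, r1, #1: r1=3-1=2
CMP r1, #0  (cmp 2,0)
BNE L0: taken
after LDR r6, [r7]: r6=M[212]=1
after OR r6, r6, #17: r6=1|17=17
after LDR r6, [r7]: r6=M[212]=1
after ADD r6, r6, #16: r6=1+16=17
after LDR r6, [r7]: r6=M[212]=1
after ADD r6, r6, #9: r6=1+9=10
after ADD r7, r7, #4: r7=212+4=216
after SUB r1, r1, #1: r1=2-1=1
CMP r1, #0  (cmp 1,0)
BNE L0: taken
after LDR r6, [r7]: r6=M[216]=6
after OR r6, r6, #17: r6=6|17=23
after LDR r6, [r7]: r6=M[216]=6
after ADD r6, r6, #16: r6=6+16=22
after LDR r6, [r7]: r6=M[216]=6
after ADD r6, r6, #9: r6=6+9=15
after ADD r7, r7, #4: r7=216+4=220
after SUB r1, r1, #1: r1=1-1=0
CMP r1, #0  (cmp 0,0)
BNE L0: not taken
after MUL r6, r6, #15: r6=15*15=225
STR r6, [212] → M[212]=225
halt.

220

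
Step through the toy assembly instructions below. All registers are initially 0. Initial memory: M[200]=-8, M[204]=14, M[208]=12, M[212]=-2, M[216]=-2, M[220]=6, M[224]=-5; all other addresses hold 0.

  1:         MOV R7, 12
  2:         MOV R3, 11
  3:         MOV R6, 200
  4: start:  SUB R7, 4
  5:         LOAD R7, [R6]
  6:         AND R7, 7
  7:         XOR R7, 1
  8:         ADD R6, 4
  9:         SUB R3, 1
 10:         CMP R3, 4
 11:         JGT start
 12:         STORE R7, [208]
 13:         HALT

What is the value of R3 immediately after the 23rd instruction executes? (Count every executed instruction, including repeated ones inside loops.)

9

after MOV R7, 12: R7=12
after MOV R3, 11: R3=11
after MOV R6, 200: R6=200
after SUB R7, 4: R7=12-4=8
after LOAD R7, [R6]: R7=M[200]=-8
after AND R7, 7: R7=(-8)&7=0
after XOR R7, 1: R7=0^1=1
after ADD R6, 4: R6=200+4=204
after SUB R3, 1: R3=11-1=10
CMP R3, 4  (cmp 10,4)
JGT start: taken
after SUB R7, 4: R7=1-4=-3
after LOAD R7, [R6]: R7=M[204]=14
after AND R7, 7: R7=14&7=6
after XOR R7, 1: R7=6^1=7
after ADD R6, 4: R6=204+4=208
after SUB R3, 1: R3=10-1=9
CMP R3, 4  (cmp 9,4)
JGT start: taken
after SUB R7, 4: R7=7-4=3
after LOAD R7, [R6]: R7=M[208]=12
after AND R7, 7: R7=12&7=4
after XOR R7, 1: R7=4^1=5
After step 23: R3 = 9.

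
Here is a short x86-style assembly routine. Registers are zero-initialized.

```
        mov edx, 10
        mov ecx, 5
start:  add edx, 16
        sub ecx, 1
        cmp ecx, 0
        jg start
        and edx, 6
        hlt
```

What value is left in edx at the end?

edx=10
ecx=5
edx=10+16=26
ecx=5-1=4
cmp ecx, 0  (cmp 4,0)
jg start: taken
edx=26+16=42
ecx=4-1=3
cmp ecx, 0  (cmp 3,0)
jg start: taken
edx=42+16=58
ecx=3-1=2
cmp ecx, 0  (cmp 2,0)
jg start: taken
edx=58+16=74
ecx=2-1=1
cmp ecx, 0  (cmp 1,0)
jg start: taken
edx=74+16=90
ecx=1-1=0
cmp ecx, 0  (cmp 0,0)
jg start: not taken
edx=90&6=2
halt.

2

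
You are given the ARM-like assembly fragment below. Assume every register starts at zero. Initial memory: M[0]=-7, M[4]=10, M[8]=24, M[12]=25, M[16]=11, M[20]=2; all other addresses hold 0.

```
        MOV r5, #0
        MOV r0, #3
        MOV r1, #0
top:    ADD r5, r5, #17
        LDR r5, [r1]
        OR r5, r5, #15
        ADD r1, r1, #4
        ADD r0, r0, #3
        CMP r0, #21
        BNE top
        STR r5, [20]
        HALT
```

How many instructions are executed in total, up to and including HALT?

after MOV r5, #0: r5=0
after MOV r0, #3: r0=3
after MOV r1, #0: r1=0
after ADD r5, r5, #17: r5=0+17=17
after LDR r5, [r1]: r5=M[0]=-7
after OR r5, r5, #15: r5=(-7)|15=-1
after ADD r1, r1, #4: r1=0+4=4
after ADD r0, r0, #3: r0=3+3=6
CMP r0, #21  (cmp 6,21)
BNE top: taken
after ADD r5, r5, #17: r5=(-1)+17=16
after LDR r5, [r1]: r5=M[4]=10
after OR r5, r5, #15: r5=10|15=15
after ADD r1, r1, #4: r1=4+4=8
after ADD r0, r0, #3: r0=6+3=9
CMP r0, #21  (cmp 9,21)
BNE top: taken
after ADD r5, r5, #17: r5=15+17=32
after LDR r5, [r1]: r5=M[8]=24
after OR r5, r5, #15: r5=24|15=31
after ADD r1, r1, #4: r1=8+4=12
after ADD r0, r0, #3: r0=9+3=12
CMP r0, #21  (cmp 12,21)
BNE top: taken
after ADD r5, r5, #17: r5=31+17=48
after LDR r5, [r1]: r5=M[12]=25
after OR r5, r5, #15: r5=25|15=31
after ADD r1, r1, #4: r1=12+4=16
after ADD r0, r0, #3: r0=12+3=15
CMP r0, #21  (cmp 15,21)
BNE top: taken
after ADD r5, r5, #17: r5=31+17=48
after LDR r5, [r1]: r5=M[16]=11
after OR r5, r5, #15: r5=11|15=15
after ADD r1, r1, #4: r1=16+4=20
after ADD r0, r0, #3: r0=15+3=18
CMP r0, #21  (cmp 18,21)
BNE top: taken
after ADD r5, r5, #17: r5=15+17=32
after LDR r5, [r1]: r5=M[20]=2
after OR r5, r5, #15: r5=2|15=15
after ADD r1, r1, #4: r1=20+4=24
after ADD r0, r0, #3: r0=18+3=21
CMP r0, #21  (cmp 21,21)
BNE top: not taken
STR r5, [20] → M[20]=15
halt.
Total executed instructions: 47.

47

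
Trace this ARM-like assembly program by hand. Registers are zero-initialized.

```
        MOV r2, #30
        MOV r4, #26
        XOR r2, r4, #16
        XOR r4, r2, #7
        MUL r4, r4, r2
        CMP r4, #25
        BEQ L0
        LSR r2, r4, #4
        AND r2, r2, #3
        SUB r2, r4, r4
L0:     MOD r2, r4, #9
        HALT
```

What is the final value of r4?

after MOV r2, #30: r2=30
after MOV r4, #26: r4=26
after XOR r2, r4, #16: r2=26^16=10
after XOR r4, r2, #7: r4=10^7=13
after MUL r4, r4, r2: r4=13*10=130
CMP r4, #25  (cmp 130,25)
BEQ L0: not taken
after LSR r2, r4, #4: r2=130>>4=8
after AND r2, r2, #3: r2=8&3=0
after SUB r2, r4, r4: r2=130-130=0
after MOD r2, r4, #9: r2=130%9=4
halt.

130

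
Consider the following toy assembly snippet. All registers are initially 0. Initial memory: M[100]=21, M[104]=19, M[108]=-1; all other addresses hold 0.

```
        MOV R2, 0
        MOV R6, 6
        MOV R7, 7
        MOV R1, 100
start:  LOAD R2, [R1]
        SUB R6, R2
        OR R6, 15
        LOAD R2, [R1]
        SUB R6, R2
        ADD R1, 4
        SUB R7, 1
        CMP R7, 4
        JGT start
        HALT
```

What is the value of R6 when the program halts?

-48

MOV R2, 0 → R2=0
MOV R6, 6 → R6=6
MOV R7, 7 → R7=7
MOV R1, 100 → R1=100
LOAD R2, [R1] → R2=M[100]=21
SUB R6, R2 → R6=6-21=-15
OR R6, 15 → R6=(-15)|15=-1
LOAD R2, [R1] → R2=M[100]=21
SUB R6, R2 → R6=(-1)-21=-22
ADD R1, 4 → R1=100+4=104
SUB R7, 1 → R7=7-1=6
CMP R7, 4  (cmp 6,4)
JGT start: taken
LOAD R2, [R1] → R2=M[104]=19
SUB R6, R2 → R6=(-22)-19=-41
OR R6, 15 → R6=(-41)|15=-33
LOAD R2, [R1] → R2=M[104]=19
SUB R6, R2 → R6=(-33)-19=-52
ADD R1, 4 → R1=104+4=108
SUB R7, 1 → R7=6-1=5
CMP R7, 4  (cmp 5,4)
JGT start: taken
LOAD R2, [R1] → R2=M[108]=-1
SUB R6, R2 → R6=(-52)-(-1)=-51
OR R6, 15 → R6=(-51)|15=-49
LOAD R2, [R1] → R2=M[108]=-1
SUB R6, R2 → R6=(-49)-(-1)=-48
ADD R1, 4 → R1=108+4=112
SUB R7, 1 → R7=5-1=4
CMP R7, 4  (cmp 4,4)
JGT start: not taken
halt.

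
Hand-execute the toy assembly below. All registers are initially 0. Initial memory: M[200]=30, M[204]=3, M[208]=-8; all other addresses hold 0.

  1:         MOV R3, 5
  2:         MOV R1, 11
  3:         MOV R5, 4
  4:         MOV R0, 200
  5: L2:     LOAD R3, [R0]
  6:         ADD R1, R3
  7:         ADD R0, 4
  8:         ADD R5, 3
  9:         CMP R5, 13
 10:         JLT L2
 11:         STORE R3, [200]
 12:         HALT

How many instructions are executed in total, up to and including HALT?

R3=5
R1=11
R5=4
R0=200
R3=M[200]=30
R1=11+30=41
R0=200+4=204
R5=4+3=7
CMP R5, 13  (cmp 7,13)
JLT L2: taken
R3=M[204]=3
R1=41+3=44
R0=204+4=208
R5=7+3=10
CMP R5, 13  (cmp 10,13)
JLT L2: taken
R3=M[208]=-8
R1=44+(-8)=36
R0=208+4=212
R5=10+3=13
CMP R5, 13  (cmp 13,13)
JLT L2: not taken
STORE R3, [200] → M[200]=-8
halt.
Total executed instructions: 24.

24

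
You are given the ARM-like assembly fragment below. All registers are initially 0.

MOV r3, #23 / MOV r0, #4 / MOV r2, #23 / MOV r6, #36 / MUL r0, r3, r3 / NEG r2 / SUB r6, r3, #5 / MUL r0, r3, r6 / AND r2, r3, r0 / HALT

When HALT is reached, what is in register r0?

414

after MOV r3, #23: r3=23
after MOV r0, #4: r0=4
after MOV r2, #23: r2=23
after MOV r6, #36: r6=36
after MUL r0, r3, r3: r0=23*23=529
after NEG r2: r2=-(23)=-23
after SUB r6, r3, #5: r6=23-5=18
after MUL r0, r3, r6: r0=23*18=414
after AND r2, r3, r0: r2=23&414=22
halt.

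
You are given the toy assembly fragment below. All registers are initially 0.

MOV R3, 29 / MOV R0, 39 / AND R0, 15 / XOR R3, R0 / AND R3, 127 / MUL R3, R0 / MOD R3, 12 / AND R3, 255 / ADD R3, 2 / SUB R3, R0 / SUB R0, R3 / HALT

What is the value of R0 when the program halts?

after MOV R3, 29: R3=29
after MOV R0, 39: R0=39
after AND R0, 15: R0=39&15=7
after XOR R3, R0: R3=29^7=26
after AND R3, 127: R3=26&127=26
after MUL R3, R0: R3=26*7=182
after MOD R3, 12: R3=182%12=2
after AND R3, 255: R3=2&255=2
after ADD R3, 2: R3=2+2=4
after SUB R3, R0: R3=4-7=-3
after SUB R0, R3: R0=7-(-3)=10
halt.

10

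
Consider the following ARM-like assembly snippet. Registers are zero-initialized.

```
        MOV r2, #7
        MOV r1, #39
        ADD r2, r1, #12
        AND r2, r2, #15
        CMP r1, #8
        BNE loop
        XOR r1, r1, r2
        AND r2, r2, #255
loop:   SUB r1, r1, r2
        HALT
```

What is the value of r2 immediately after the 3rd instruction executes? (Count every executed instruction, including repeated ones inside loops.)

51

r2=7
r1=39
r2=39+12=51
After step 3: r2 = 51.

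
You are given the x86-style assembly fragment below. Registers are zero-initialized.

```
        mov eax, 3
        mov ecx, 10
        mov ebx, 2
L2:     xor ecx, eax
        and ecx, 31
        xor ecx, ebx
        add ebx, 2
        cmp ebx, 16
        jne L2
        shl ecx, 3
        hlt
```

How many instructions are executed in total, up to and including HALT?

eax=3
ecx=10
ebx=2
ecx=10^3=9
ecx=9&31=9
ecx=9^2=11
ebx=2+2=4
cmp ebx, 16  (cmp 4,16)
jne L2: taken
ecx=11^3=8
ecx=8&31=8
ecx=8^4=12
ebx=4+2=6
cmp ebx, 16  (cmp 6,16)
jne L2: taken
ecx=12^3=15
ecx=15&31=15
ecx=15^6=9
ebx=6+2=8
cmp ebx, 16  (cmp 8,16)
jne L2: taken
ecx=9^3=10
ecx=10&31=10
ecx=10^8=2
ebx=8+2=10
cmp ebx, 16  (cmp 10,16)
jne L2: taken
ecx=2^3=1
ecx=1&31=1
ecx=1^10=11
ebx=10+2=12
cmp ebx, 16  (cmp 12,16)
jne L2: taken
ecx=11^3=8
ecx=8&31=8
ecx=8^12=4
ebx=12+2=14
cmp ebx, 16  (cmp 14,16)
jne L2: taken
ecx=4^3=7
ecx=7&31=7
ecx=7^14=9
ebx=14+2=16
cmp ebx, 16  (cmp 16,16)
jne L2: not taken
ecx=9<<3=72
halt.
Total executed instructions: 47.

47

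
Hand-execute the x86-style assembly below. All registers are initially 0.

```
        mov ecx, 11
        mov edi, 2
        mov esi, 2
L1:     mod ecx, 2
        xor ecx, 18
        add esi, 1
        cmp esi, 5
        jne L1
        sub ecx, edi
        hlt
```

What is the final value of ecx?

17

ecx=11
edi=2
esi=2
ecx=11%2=1
ecx=1^18=19
esi=2+1=3
cmp esi, 5  (cmp 3,5)
jne L1: taken
ecx=19%2=1
ecx=1^18=19
esi=3+1=4
cmp esi, 5  (cmp 4,5)
jne L1: taken
ecx=19%2=1
ecx=1^18=19
esi=4+1=5
cmp esi, 5  (cmp 5,5)
jne L1: not taken
ecx=19-2=17
halt.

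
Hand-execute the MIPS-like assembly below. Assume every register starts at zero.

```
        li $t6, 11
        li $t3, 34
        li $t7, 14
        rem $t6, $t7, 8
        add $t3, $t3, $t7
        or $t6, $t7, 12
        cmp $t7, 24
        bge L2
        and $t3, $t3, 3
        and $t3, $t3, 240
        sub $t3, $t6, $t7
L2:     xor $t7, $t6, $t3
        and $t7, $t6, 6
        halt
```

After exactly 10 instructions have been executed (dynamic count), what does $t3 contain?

0

$t6=11
$t3=34
$t7=14
$t6=14%8=6
$t3=34+14=48
$t6=14|12=14
cmp $t7, 24  (cmp 14,24)
bge L2: not taken
$t3=48&3=0
$t3=0&240=0
After step 10: $t3 = 0.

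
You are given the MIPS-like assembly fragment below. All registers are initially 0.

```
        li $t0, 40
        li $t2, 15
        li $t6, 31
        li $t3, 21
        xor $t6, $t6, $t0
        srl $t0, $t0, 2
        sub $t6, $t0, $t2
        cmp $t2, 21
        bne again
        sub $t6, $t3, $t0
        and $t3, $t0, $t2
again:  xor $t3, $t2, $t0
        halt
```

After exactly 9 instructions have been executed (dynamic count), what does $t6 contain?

after li $t0, 40: $t0=40
after li $t2, 15: $t2=15
after li $t6, 31: $t6=31
after li $t3, 21: $t3=21
after xor $t6, $t6, $t0: $t6=31^40=55
after srl $t0, $t0, 2: $t0=40>>2=10
after sub $t6, $t0, $t2: $t6=10-15=-5
cmp $t2, 21  (cmp 15,21)
bne again: taken
After step 9: $t6 = -5.

-5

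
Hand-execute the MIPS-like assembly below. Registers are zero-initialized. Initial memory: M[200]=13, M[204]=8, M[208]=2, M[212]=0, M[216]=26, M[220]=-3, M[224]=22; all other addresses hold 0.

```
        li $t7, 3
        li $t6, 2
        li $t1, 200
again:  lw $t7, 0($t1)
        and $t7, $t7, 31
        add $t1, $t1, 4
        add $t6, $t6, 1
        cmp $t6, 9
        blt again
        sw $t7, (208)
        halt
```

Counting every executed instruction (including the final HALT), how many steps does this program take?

47

after li $t7, 3: $t7=3
after li $t6, 2: $t6=2
after li $t1, 200: $t1=200
after lw $t7, 0($t1): $t7=M[200]=13
after and $t7, $t7, 31: $t7=13&31=13
after add $t1, $t1, 4: $t1=200+4=204
after add $t6, $t6, 1: $t6=2+1=3
cmp $t6, 9  (cmp 3,9)
blt again: taken
after lw $t7, 0($t1): $t7=M[204]=8
after and $t7, $t7, 31: $t7=8&31=8
after add $t1, $t1, 4: $t1=204+4=208
after add $t6, $t6, 1: $t6=3+1=4
cmp $t6, 9  (cmp 4,9)
blt again: taken
after lw $t7, 0($t1): $t7=M[208]=2
after and $t7, $t7, 31: $t7=2&31=2
after add $t1, $t1, 4: $t1=208+4=212
after add $t6, $t6, 1: $t6=4+1=5
cmp $t6, 9  (cmp 5,9)
blt again: taken
after lw $t7, 0($t1): $t7=M[212]=0
after and $t7, $t7, 31: $t7=0&31=0
after add $t1, $t1, 4: $t1=212+4=216
after add $t6, $t6, 1: $t6=5+1=6
cmp $t6, 9  (cmp 6,9)
blt again: taken
after lw $t7, 0($t1): $t7=M[216]=26
after and $t7, $t7, 31: $t7=26&31=26
after add $t1, $t1, 4: $t1=216+4=220
after add $t6, $t6, 1: $t6=6+1=7
cmp $t6, 9  (cmp 7,9)
blt again: taken
after lw $t7, 0($t1): $t7=M[220]=-3
after and $t7, $t7, 31: $t7=(-3)&31=29
after add $t1, $t1, 4: $t1=220+4=224
after add $t6, $t6, 1: $t6=7+1=8
cmp $t6, 9  (cmp 8,9)
blt again: taken
after lw $t7, 0($t1): $t7=M[224]=22
after and $t7, $t7, 31: $t7=22&31=22
after add $t1, $t1, 4: $t1=224+4=228
after add $t6, $t6, 1: $t6=8+1=9
cmp $t6, 9  (cmp 9,9)
blt again: not taken
sw $t7, (208) → M[208]=22
halt.
Total executed instructions: 47.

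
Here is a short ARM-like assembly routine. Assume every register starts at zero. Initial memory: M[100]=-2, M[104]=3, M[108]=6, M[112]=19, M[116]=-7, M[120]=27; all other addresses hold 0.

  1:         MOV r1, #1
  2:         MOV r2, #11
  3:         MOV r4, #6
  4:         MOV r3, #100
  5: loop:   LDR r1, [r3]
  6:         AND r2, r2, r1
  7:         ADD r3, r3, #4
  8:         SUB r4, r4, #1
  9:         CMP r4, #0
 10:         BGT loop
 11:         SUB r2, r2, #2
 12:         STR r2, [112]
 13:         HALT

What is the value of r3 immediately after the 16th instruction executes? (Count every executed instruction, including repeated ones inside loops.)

after MOV r1, #1: r1=1
after MOV r2, #11: r2=11
after MOV r4, #6: r4=6
after MOV r3, #100: r3=100
after LDR r1, [r3]: r1=M[100]=-2
after AND r2, r2, r1: r2=11&(-2)=10
after ADD r3, r3, #4: r3=100+4=104
after SUB r4, r4, #1: r4=6-1=5
CMP r4, #0  (cmp 5,0)
BGT loop: taken
after LDR r1, [r3]: r1=M[104]=3
after AND r2, r2, r1: r2=10&3=2
after ADD r3, r3, #4: r3=104+4=108
after SUB r4, r4, #1: r4=5-1=4
CMP r4, #0  (cmp 4,0)
BGT loop: taken
After step 16: r3 = 108.

108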